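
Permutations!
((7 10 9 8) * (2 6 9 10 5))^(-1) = (10)(2 5 7 8 9 6)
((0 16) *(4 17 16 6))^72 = ((0 6 4 17 16))^72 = (0 4 16 6 17)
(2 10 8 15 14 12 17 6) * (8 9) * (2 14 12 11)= [0, 1, 10, 3, 4, 5, 14, 7, 15, 8, 9, 2, 17, 13, 11, 12, 16, 6]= (2 10 9 8 15 12 17 6 14 11)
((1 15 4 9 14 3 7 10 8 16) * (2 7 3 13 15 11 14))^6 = ((1 11 14 13 15 4 9 2 7 10 8 16))^6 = (1 9)(2 11)(4 16)(7 14)(8 15)(10 13)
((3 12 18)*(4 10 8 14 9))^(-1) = ((3 12 18)(4 10 8 14 9))^(-1) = (3 18 12)(4 9 14 8 10)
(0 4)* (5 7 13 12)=(0 4)(5 7 13 12)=[4, 1, 2, 3, 0, 7, 6, 13, 8, 9, 10, 11, 5, 12]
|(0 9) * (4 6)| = 2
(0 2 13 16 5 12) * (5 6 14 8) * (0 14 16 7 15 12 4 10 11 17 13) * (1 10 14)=[2, 10, 0, 3, 14, 4, 16, 15, 5, 9, 11, 17, 1, 7, 8, 12, 6, 13]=(0 2)(1 10 11 17 13 7 15 12)(4 14 8 5)(6 16)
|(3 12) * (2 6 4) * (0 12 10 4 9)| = 8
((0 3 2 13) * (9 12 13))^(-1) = ((0 3 2 9 12 13))^(-1) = (0 13 12 9 2 3)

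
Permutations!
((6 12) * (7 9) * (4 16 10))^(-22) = (4 10 16)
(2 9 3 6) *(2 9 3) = (2 3 6 9) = [0, 1, 3, 6, 4, 5, 9, 7, 8, 2]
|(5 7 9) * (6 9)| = 4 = |(5 7 6 9)|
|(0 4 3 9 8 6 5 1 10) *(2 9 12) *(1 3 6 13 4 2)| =12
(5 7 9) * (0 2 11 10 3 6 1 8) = [2, 8, 11, 6, 4, 7, 1, 9, 0, 5, 3, 10] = (0 2 11 10 3 6 1 8)(5 7 9)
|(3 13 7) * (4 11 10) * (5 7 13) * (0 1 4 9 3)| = 9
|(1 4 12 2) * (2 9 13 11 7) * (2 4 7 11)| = 7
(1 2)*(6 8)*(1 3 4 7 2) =(2 3 4 7)(6 8) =[0, 1, 3, 4, 7, 5, 8, 2, 6]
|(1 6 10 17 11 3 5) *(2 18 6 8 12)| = |(1 8 12 2 18 6 10 17 11 3 5)| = 11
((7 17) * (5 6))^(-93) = (5 6)(7 17)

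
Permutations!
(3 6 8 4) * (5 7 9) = [0, 1, 2, 6, 3, 7, 8, 9, 4, 5] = (3 6 8 4)(5 7 9)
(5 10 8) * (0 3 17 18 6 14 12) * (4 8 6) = (0 3 17 18 4 8 5 10 6 14 12) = [3, 1, 2, 17, 8, 10, 14, 7, 5, 9, 6, 11, 0, 13, 12, 15, 16, 18, 4]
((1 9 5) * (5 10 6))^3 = (1 6 9 5 10)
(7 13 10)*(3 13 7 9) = (3 13 10 9) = [0, 1, 2, 13, 4, 5, 6, 7, 8, 3, 9, 11, 12, 10]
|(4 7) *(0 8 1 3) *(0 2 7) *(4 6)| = |(0 8 1 3 2 7 6 4)| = 8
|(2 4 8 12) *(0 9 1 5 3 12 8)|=8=|(0 9 1 5 3 12 2 4)|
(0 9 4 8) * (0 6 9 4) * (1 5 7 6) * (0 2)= (0 4 8 1 5 7 6 9 2)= [4, 5, 0, 3, 8, 7, 9, 6, 1, 2]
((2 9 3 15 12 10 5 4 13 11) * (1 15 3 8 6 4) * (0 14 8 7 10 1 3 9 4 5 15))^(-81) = ((0 14 8 6 5 3 9 7 10 15 12 1)(2 4 13 11))^(-81) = (0 6 9 15)(1 8 3 10)(2 11 13 4)(5 7 12 14)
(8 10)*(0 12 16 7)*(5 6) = (0 12 16 7)(5 6)(8 10) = [12, 1, 2, 3, 4, 6, 5, 0, 10, 9, 8, 11, 16, 13, 14, 15, 7]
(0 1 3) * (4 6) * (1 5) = [5, 3, 2, 0, 6, 1, 4] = (0 5 1 3)(4 6)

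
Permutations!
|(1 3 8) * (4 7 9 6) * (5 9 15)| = 6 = |(1 3 8)(4 7 15 5 9 6)|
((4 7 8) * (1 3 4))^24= ((1 3 4 7 8))^24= (1 8 7 4 3)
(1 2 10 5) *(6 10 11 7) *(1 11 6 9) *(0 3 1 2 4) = (0 3 1 4)(2 6 10 5 11 7 9) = [3, 4, 6, 1, 0, 11, 10, 9, 8, 2, 5, 7]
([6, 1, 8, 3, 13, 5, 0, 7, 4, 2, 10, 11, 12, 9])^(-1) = [6, 1, 9, 3, 8, 5, 0, 7, 2, 13, 10, 11, 12, 4]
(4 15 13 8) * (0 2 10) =(0 2 10)(4 15 13 8) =[2, 1, 10, 3, 15, 5, 6, 7, 4, 9, 0, 11, 12, 8, 14, 13]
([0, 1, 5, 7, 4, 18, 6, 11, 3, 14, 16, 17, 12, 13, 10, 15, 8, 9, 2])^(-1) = [0, 1, 18, 8, 4, 2, 6, 3, 16, 17, 14, 7, 12, 13, 9, 15, 10, 11, 5]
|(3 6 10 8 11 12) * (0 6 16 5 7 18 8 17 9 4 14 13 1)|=72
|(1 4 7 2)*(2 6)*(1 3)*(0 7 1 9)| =6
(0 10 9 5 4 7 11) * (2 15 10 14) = (0 14 2 15 10 9 5 4 7 11) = [14, 1, 15, 3, 7, 4, 6, 11, 8, 5, 9, 0, 12, 13, 2, 10]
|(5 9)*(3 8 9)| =4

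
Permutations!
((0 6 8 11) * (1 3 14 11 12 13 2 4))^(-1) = (0 11 14 3 1 4 2 13 12 8 6)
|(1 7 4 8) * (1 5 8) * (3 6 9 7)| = 6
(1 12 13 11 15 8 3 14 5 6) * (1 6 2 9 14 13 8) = [0, 12, 9, 13, 4, 2, 6, 7, 3, 14, 10, 15, 8, 11, 5, 1] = (1 12 8 3 13 11 15)(2 9 14 5)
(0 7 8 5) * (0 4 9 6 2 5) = (0 7 8)(2 5 4 9 6) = [7, 1, 5, 3, 9, 4, 2, 8, 0, 6]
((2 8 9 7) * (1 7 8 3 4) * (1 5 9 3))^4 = ((1 7 2)(3 4 5 9 8))^4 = (1 7 2)(3 8 9 5 4)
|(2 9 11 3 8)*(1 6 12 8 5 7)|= |(1 6 12 8 2 9 11 3 5 7)|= 10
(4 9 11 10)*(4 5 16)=(4 9 11 10 5 16)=[0, 1, 2, 3, 9, 16, 6, 7, 8, 11, 5, 10, 12, 13, 14, 15, 4]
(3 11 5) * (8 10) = (3 11 5)(8 10) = [0, 1, 2, 11, 4, 3, 6, 7, 10, 9, 8, 5]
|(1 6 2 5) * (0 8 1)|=6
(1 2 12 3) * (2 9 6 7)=[0, 9, 12, 1, 4, 5, 7, 2, 8, 6, 10, 11, 3]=(1 9 6 7 2 12 3)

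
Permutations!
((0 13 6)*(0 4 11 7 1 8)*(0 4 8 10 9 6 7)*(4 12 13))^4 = (0 4 11)(1 8)(6 7)(9 13)(10 12)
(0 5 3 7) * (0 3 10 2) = (0 5 10 2)(3 7) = [5, 1, 0, 7, 4, 10, 6, 3, 8, 9, 2]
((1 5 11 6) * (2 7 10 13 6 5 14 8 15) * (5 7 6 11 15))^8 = (1 14 8 5 15 2 6)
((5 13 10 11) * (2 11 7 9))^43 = (2 11 5 13 10 7 9)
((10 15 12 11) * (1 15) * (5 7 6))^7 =((1 15 12 11 10)(5 7 6))^7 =(1 12 10 15 11)(5 7 6)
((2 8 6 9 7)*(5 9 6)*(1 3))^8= (2 9 8 7 5)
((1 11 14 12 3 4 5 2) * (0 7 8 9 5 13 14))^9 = ((0 7 8 9 5 2 1 11)(3 4 13 14 12))^9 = (0 7 8 9 5 2 1 11)(3 12 14 13 4)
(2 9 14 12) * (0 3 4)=(0 3 4)(2 9 14 12)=[3, 1, 9, 4, 0, 5, 6, 7, 8, 14, 10, 11, 2, 13, 12]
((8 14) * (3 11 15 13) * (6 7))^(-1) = (3 13 15 11)(6 7)(8 14)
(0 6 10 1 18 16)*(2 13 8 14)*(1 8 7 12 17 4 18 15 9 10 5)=[6, 15, 13, 3, 18, 1, 5, 12, 14, 10, 8, 11, 17, 7, 2, 9, 0, 4, 16]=(0 6 5 1 15 9 10 8 14 2 13 7 12 17 4 18 16)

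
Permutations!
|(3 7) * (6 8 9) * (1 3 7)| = |(1 3)(6 8 9)| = 6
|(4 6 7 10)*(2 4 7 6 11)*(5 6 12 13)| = 12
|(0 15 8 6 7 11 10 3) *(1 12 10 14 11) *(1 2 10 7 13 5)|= |(0 15 8 6 13 5 1 12 7 2 10 3)(11 14)|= 12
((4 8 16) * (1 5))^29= (1 5)(4 16 8)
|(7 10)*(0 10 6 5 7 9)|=|(0 10 9)(5 7 6)|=3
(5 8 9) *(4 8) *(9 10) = (4 8 10 9 5) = [0, 1, 2, 3, 8, 4, 6, 7, 10, 5, 9]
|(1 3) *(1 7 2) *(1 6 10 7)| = 4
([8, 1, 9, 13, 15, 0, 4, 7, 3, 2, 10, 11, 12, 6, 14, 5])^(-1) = (0 5 15 4 6 13 3 8)(2 9)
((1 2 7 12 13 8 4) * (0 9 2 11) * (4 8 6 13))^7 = (0 11 1 4 12 7 2 9)(6 13) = ((0 9 2 7 12 4 1 11)(6 13))^7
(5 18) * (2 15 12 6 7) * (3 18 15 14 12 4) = (2 14 12 6 7)(3 18 5 15 4) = [0, 1, 14, 18, 3, 15, 7, 2, 8, 9, 10, 11, 6, 13, 12, 4, 16, 17, 5]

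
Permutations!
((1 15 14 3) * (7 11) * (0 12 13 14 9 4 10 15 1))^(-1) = (0 3 14 13 12)(4 9 15 10)(7 11)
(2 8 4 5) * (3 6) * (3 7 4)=(2 8 3 6 7 4 5)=[0, 1, 8, 6, 5, 2, 7, 4, 3]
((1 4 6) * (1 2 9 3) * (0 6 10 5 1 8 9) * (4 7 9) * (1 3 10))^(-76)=(0 2 6)(1 5)(3 7)(4 10)(8 9)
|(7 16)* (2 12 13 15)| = |(2 12 13 15)(7 16)| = 4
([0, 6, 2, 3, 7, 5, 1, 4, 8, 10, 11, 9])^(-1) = (1 6)(4 7)(9 11 10)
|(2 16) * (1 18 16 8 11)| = |(1 18 16 2 8 11)| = 6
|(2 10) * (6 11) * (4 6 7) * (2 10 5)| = 4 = |(2 5)(4 6 11 7)|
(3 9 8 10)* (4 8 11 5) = (3 9 11 5 4 8 10) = [0, 1, 2, 9, 8, 4, 6, 7, 10, 11, 3, 5]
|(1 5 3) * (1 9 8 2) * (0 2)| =|(0 2 1 5 3 9 8)| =7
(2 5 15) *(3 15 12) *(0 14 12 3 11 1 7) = (0 14 12 11 1 7)(2 5 3 15) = [14, 7, 5, 15, 4, 3, 6, 0, 8, 9, 10, 1, 11, 13, 12, 2]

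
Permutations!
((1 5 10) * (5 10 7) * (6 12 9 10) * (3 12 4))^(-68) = ((1 6 4 3 12 9 10)(5 7))^(-68) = (1 4 12 10 6 3 9)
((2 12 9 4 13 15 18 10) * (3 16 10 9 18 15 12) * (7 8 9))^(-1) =((2 3 16 10)(4 13 12 18 7 8 9))^(-1) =(2 10 16 3)(4 9 8 7 18 12 13)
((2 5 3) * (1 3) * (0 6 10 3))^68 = ((0 6 10 3 2 5 1))^68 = (0 5 3 6 1 2 10)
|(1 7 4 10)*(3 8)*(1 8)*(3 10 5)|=|(1 7 4 5 3)(8 10)|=10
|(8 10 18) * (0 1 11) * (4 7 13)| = 3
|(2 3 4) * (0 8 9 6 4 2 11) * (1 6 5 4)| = |(0 8 9 5 4 11)(1 6)(2 3)| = 6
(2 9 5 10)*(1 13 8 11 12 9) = (1 13 8 11 12 9 5 10 2) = [0, 13, 1, 3, 4, 10, 6, 7, 11, 5, 2, 12, 9, 8]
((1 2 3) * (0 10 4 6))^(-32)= (10)(1 2 3)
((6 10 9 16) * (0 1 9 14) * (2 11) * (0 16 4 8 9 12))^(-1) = ((0 1 12)(2 11)(4 8 9)(6 10 14 16))^(-1) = (0 12 1)(2 11)(4 9 8)(6 16 14 10)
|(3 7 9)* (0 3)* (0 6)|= 5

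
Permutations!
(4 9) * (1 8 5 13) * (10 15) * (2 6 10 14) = (1 8 5 13)(2 6 10 15 14)(4 9) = [0, 8, 6, 3, 9, 13, 10, 7, 5, 4, 15, 11, 12, 1, 2, 14]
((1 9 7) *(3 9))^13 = ((1 3 9 7))^13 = (1 3 9 7)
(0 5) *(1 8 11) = [5, 8, 2, 3, 4, 0, 6, 7, 11, 9, 10, 1] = (0 5)(1 8 11)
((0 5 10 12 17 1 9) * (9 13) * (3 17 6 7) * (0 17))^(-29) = ((0 5 10 12 6 7 3)(1 13 9 17))^(-29) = (0 3 7 6 12 10 5)(1 17 9 13)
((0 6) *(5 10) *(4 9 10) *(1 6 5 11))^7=((0 5 4 9 10 11 1 6))^7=(0 6 1 11 10 9 4 5)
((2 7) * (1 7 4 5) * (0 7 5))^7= ((0 7 2 4)(1 5))^7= (0 4 2 7)(1 5)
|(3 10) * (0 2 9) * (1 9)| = 4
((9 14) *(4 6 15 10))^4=(15)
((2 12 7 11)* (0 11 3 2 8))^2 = (0 8 11)(2 7)(3 12)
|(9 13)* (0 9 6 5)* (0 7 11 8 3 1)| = |(0 9 13 6 5 7 11 8 3 1)| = 10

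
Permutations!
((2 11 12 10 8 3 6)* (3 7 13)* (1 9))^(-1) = ((1 9)(2 11 12 10 8 7 13 3 6))^(-1) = (1 9)(2 6 3 13 7 8 10 12 11)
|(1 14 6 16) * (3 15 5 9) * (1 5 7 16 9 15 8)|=12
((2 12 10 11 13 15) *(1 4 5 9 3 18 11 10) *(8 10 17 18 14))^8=(1 17 4 18 5 11 9 13 3 15 14 2 8 12 10)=((1 4 5 9 3 14 8 10 17 18 11 13 15 2 12))^8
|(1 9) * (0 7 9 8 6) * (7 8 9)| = |(0 8 6)(1 9)| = 6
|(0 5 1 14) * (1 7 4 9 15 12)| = 9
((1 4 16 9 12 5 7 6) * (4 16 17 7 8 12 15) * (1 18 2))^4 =(1 4 18 9 7)(2 15 6 16 17)(5 8 12)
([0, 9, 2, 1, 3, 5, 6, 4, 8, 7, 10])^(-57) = [0, 4, 2, 7, 9, 5, 6, 1, 8, 3, 10]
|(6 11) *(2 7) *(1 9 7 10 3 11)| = |(1 9 7 2 10 3 11 6)| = 8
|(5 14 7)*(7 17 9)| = |(5 14 17 9 7)| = 5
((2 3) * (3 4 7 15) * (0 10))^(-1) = (0 10)(2 3 15 7 4)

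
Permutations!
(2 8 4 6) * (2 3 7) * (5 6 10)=(2 8 4 10 5 6 3 7)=[0, 1, 8, 7, 10, 6, 3, 2, 4, 9, 5]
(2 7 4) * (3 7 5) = (2 5 3 7 4) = [0, 1, 5, 7, 2, 3, 6, 4]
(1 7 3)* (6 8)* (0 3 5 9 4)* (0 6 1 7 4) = [3, 4, 2, 7, 6, 9, 8, 5, 1, 0] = (0 3 7 5 9)(1 4 6 8)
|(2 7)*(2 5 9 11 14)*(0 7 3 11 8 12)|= |(0 7 5 9 8 12)(2 3 11 14)|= 12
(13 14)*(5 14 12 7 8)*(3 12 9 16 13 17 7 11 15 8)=[0, 1, 2, 12, 4, 14, 6, 3, 5, 16, 10, 15, 11, 9, 17, 8, 13, 7]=(3 12 11 15 8 5 14 17 7)(9 16 13)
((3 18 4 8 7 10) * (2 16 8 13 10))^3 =((2 16 8 7)(3 18 4 13 10))^3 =(2 7 8 16)(3 13 18 10 4)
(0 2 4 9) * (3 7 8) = (0 2 4 9)(3 7 8) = [2, 1, 4, 7, 9, 5, 6, 8, 3, 0]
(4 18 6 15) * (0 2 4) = [2, 1, 4, 3, 18, 5, 15, 7, 8, 9, 10, 11, 12, 13, 14, 0, 16, 17, 6] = (0 2 4 18 6 15)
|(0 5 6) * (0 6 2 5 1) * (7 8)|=2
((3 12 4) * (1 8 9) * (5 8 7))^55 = ((1 7 5 8 9)(3 12 4))^55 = (3 12 4)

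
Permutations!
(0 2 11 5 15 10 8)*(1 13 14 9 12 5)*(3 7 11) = (0 2 3 7 11 1 13 14 9 12 5 15 10 8) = [2, 13, 3, 7, 4, 15, 6, 11, 0, 12, 8, 1, 5, 14, 9, 10]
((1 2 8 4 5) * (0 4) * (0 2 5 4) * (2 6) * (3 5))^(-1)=(1 5 3)(2 6 8)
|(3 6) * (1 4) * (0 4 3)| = |(0 4 1 3 6)| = 5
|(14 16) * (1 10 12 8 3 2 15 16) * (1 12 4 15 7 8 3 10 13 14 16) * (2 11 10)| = |(16)(1 13 14 12 3 11 10 4 15)(2 7 8)| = 9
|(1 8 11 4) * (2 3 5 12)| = 4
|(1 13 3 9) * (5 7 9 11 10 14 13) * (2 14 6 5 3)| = 24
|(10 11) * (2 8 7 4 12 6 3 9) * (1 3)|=18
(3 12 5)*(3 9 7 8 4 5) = (3 12)(4 5 9 7 8) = [0, 1, 2, 12, 5, 9, 6, 8, 4, 7, 10, 11, 3]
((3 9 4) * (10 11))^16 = ((3 9 4)(10 11))^16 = (11)(3 9 4)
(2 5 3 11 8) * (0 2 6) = (0 2 5 3 11 8 6) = [2, 1, 5, 11, 4, 3, 0, 7, 6, 9, 10, 8]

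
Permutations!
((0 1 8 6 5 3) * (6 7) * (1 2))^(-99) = (0 6 1 3 7 2 5 8)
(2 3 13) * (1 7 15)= [0, 7, 3, 13, 4, 5, 6, 15, 8, 9, 10, 11, 12, 2, 14, 1]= (1 7 15)(2 3 13)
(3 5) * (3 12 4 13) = (3 5 12 4 13) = [0, 1, 2, 5, 13, 12, 6, 7, 8, 9, 10, 11, 4, 3]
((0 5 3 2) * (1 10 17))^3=(17)(0 2 3 5)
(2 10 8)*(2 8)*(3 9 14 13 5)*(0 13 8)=(0 13 5 3 9 14 8)(2 10)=[13, 1, 10, 9, 4, 3, 6, 7, 0, 14, 2, 11, 12, 5, 8]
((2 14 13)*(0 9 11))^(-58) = ((0 9 11)(2 14 13))^(-58) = (0 11 9)(2 13 14)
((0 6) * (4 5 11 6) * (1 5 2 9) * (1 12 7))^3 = (0 9 1 6 2 7 11 4 12 5) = ((0 4 2 9 12 7 1 5 11 6))^3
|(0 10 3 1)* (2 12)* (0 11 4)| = 6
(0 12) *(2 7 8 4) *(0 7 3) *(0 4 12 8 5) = (0 8 12 7 5)(2 3 4) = [8, 1, 3, 4, 2, 0, 6, 5, 12, 9, 10, 11, 7]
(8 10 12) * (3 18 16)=(3 18 16)(8 10 12)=[0, 1, 2, 18, 4, 5, 6, 7, 10, 9, 12, 11, 8, 13, 14, 15, 3, 17, 16]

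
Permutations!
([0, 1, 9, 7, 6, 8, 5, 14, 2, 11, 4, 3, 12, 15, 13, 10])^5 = [0, 1, 14, 10, 9, 3, 11, 4, 7, 13, 2, 15, 12, 5, 6, 8]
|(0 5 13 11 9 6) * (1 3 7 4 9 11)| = 9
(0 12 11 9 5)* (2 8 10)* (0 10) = (0 12 11 9 5 10 2 8) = [12, 1, 8, 3, 4, 10, 6, 7, 0, 5, 2, 9, 11]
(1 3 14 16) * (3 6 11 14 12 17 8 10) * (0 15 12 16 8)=[15, 6, 2, 16, 4, 5, 11, 7, 10, 9, 3, 14, 17, 13, 8, 12, 1, 0]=(0 15 12 17)(1 6 11 14 8 10 3 16)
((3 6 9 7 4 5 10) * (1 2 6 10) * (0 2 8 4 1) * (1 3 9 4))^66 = ((0 2 6 4 5)(1 8)(3 10 9 7))^66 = (0 2 6 4 5)(3 9)(7 10)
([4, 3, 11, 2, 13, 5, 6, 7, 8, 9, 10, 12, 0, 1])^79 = [12, 13, 3, 1, 0, 5, 6, 7, 8, 9, 10, 2, 11, 4]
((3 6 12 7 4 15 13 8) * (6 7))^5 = ((3 7 4 15 13 8)(6 12))^5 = (3 8 13 15 4 7)(6 12)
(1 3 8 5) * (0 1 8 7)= (0 1 3 7)(5 8)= [1, 3, 2, 7, 4, 8, 6, 0, 5]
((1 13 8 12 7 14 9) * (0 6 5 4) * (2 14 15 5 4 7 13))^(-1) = ((0 6 4)(1 2 14 9)(5 7 15)(8 12 13))^(-1) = (0 4 6)(1 9 14 2)(5 15 7)(8 13 12)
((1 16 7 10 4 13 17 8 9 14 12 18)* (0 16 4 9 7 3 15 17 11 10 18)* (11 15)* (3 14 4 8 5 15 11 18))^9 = (0 16 14 12)(1 18 3 7 8)(4 9 10 11 13)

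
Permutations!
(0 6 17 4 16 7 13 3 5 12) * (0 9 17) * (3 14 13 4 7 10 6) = [3, 1, 2, 5, 16, 12, 0, 4, 8, 17, 6, 11, 9, 14, 13, 15, 10, 7] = (0 3 5 12 9 17 7 4 16 10 6)(13 14)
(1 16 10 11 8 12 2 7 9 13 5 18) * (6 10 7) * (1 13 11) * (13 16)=(1 13 5 18 16 7 9 11 8 12 2 6 10)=[0, 13, 6, 3, 4, 18, 10, 9, 12, 11, 1, 8, 2, 5, 14, 15, 7, 17, 16]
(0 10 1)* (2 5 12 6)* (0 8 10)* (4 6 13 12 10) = [0, 8, 5, 3, 6, 10, 2, 7, 4, 9, 1, 11, 13, 12] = (1 8 4 6 2 5 10)(12 13)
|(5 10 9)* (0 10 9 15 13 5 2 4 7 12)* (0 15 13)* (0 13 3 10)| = 8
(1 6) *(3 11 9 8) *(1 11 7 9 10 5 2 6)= (2 6 11 10 5)(3 7 9 8)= [0, 1, 6, 7, 4, 2, 11, 9, 3, 8, 5, 10]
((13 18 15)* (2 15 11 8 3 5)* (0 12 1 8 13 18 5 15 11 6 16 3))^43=((0 12 1 8)(2 11 13 5)(3 15 18 6 16))^43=(0 8 1 12)(2 5 13 11)(3 6 15 16 18)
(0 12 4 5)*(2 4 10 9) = [12, 1, 4, 3, 5, 0, 6, 7, 8, 2, 9, 11, 10] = (0 12 10 9 2 4 5)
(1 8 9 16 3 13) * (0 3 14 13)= (0 3)(1 8 9 16 14 13)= [3, 8, 2, 0, 4, 5, 6, 7, 9, 16, 10, 11, 12, 1, 13, 15, 14]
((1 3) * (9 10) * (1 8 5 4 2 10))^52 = ((1 3 8 5 4 2 10 9))^52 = (1 4)(2 3)(5 9)(8 10)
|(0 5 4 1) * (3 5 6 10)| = |(0 6 10 3 5 4 1)| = 7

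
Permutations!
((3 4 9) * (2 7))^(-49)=((2 7)(3 4 9))^(-49)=(2 7)(3 9 4)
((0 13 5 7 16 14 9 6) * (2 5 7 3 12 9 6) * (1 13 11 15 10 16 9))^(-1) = (0 6 14 16 10 15 11)(1 12 3 5 2 9 7 13)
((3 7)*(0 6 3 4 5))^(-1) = (0 5 4 7 3 6)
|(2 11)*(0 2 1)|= |(0 2 11 1)|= 4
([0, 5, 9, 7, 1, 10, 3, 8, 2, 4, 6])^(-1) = (1 4 9 2 8 7 3 6 10 5)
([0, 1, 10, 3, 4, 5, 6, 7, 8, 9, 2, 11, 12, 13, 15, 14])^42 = [0, 1, 2, 3, 4, 5, 6, 7, 8, 9, 10, 11, 12, 13, 14, 15]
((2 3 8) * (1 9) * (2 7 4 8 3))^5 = (1 9)(4 7 8)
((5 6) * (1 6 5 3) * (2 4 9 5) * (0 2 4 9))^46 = ((0 2 9 5 4)(1 6 3))^46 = (0 2 9 5 4)(1 6 3)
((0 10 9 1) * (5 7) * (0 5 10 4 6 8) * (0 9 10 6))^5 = ((10)(0 4)(1 5 7 6 8 9))^5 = (10)(0 4)(1 9 8 6 7 5)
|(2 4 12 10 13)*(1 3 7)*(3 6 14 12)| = 10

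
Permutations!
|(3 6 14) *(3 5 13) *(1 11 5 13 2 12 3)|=9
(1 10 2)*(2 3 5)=(1 10 3 5 2)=[0, 10, 1, 5, 4, 2, 6, 7, 8, 9, 3]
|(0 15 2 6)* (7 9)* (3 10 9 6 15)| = |(0 3 10 9 7 6)(2 15)| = 6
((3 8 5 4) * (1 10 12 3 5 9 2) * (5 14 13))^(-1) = ((1 10 12 3 8 9 2)(4 14 13 5))^(-1) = (1 2 9 8 3 12 10)(4 5 13 14)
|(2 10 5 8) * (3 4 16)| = 12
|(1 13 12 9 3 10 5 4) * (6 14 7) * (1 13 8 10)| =|(1 8 10 5 4 13 12 9 3)(6 14 7)| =9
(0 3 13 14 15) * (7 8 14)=[3, 1, 2, 13, 4, 5, 6, 8, 14, 9, 10, 11, 12, 7, 15, 0]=(0 3 13 7 8 14 15)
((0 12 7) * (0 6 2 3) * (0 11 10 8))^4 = ((0 12 7 6 2 3 11 10 8))^4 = (0 2 8 6 10 7 11 12 3)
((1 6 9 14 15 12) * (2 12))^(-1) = ((1 6 9 14 15 2 12))^(-1) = (1 12 2 15 14 9 6)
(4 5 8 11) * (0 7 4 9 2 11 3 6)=(0 7 4 5 8 3 6)(2 11 9)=[7, 1, 11, 6, 5, 8, 0, 4, 3, 2, 10, 9]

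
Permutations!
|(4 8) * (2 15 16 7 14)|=10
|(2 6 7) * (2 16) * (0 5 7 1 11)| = |(0 5 7 16 2 6 1 11)| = 8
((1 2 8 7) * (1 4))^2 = (1 8 4 2 7)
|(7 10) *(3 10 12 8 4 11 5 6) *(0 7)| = |(0 7 12 8 4 11 5 6 3 10)| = 10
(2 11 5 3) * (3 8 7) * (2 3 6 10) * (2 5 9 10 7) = (2 11 9 10 5 8)(6 7) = [0, 1, 11, 3, 4, 8, 7, 6, 2, 10, 5, 9]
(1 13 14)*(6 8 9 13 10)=(1 10 6 8 9 13 14)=[0, 10, 2, 3, 4, 5, 8, 7, 9, 13, 6, 11, 12, 14, 1]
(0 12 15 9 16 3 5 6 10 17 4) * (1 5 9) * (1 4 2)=[12, 5, 1, 9, 0, 6, 10, 7, 8, 16, 17, 11, 15, 13, 14, 4, 3, 2]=(0 12 15 4)(1 5 6 10 17 2)(3 9 16)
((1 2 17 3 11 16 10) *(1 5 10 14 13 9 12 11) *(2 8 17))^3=(1 3 17 8)(5 10)(9 16)(11 13)(12 14)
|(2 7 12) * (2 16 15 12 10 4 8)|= 15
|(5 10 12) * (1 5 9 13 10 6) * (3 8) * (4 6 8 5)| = |(1 4 6)(3 5 8)(9 13 10 12)| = 12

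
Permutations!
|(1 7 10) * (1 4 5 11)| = |(1 7 10 4 5 11)| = 6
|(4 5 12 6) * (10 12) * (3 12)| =6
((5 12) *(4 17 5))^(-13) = ((4 17 5 12))^(-13) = (4 12 5 17)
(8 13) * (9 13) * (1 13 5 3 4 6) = (1 13 8 9 5 3 4 6) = [0, 13, 2, 4, 6, 3, 1, 7, 9, 5, 10, 11, 12, 8]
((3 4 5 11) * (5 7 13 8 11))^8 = (3 7 8)(4 13 11)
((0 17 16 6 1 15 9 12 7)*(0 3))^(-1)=((0 17 16 6 1 15 9 12 7 3))^(-1)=(0 3 7 12 9 15 1 6 16 17)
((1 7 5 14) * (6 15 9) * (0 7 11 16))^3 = ((0 7 5 14 1 11 16)(6 15 9))^3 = (0 14 16 5 11 7 1)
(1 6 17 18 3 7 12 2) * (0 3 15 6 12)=(0 3 7)(1 12 2)(6 17 18 15)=[3, 12, 1, 7, 4, 5, 17, 0, 8, 9, 10, 11, 2, 13, 14, 6, 16, 18, 15]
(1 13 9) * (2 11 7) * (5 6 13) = (1 5 6 13 9)(2 11 7) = [0, 5, 11, 3, 4, 6, 13, 2, 8, 1, 10, 7, 12, 9]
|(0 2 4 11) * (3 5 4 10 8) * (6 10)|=9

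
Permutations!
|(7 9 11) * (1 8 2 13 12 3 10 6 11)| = |(1 8 2 13 12 3 10 6 11 7 9)| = 11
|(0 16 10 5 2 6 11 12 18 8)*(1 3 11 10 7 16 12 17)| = 4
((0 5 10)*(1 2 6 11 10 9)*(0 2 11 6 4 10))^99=((0 5 9 1 11)(2 4 10))^99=(0 11 1 9 5)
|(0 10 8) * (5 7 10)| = 5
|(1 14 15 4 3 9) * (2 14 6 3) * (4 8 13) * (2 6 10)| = |(1 10 2 14 15 8 13 4 6 3 9)| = 11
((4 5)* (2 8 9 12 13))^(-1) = (2 13 12 9 8)(4 5)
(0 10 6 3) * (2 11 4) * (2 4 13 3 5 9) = (0 10 6 5 9 2 11 13 3) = [10, 1, 11, 0, 4, 9, 5, 7, 8, 2, 6, 13, 12, 3]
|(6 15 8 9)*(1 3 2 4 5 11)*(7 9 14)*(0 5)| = 42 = |(0 5 11 1 3 2 4)(6 15 8 14 7 9)|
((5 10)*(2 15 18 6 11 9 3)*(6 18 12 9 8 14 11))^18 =((18)(2 15 12 9 3)(5 10)(8 14 11))^18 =(18)(2 9 15 3 12)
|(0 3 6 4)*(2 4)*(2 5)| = 6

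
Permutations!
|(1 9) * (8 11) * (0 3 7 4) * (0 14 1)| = |(0 3 7 4 14 1 9)(8 11)| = 14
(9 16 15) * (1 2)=(1 2)(9 16 15)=[0, 2, 1, 3, 4, 5, 6, 7, 8, 16, 10, 11, 12, 13, 14, 9, 15]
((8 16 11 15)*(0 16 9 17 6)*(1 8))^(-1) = (0 6 17 9 8 1 15 11 16)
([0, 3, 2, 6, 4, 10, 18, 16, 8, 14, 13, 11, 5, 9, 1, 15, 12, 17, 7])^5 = (1 16 9 18 10 3 12 14 7 13 6 5)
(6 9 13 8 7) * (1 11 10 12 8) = [0, 11, 2, 3, 4, 5, 9, 6, 7, 13, 12, 10, 8, 1] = (1 11 10 12 8 7 6 9 13)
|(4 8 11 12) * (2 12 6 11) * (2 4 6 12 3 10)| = 6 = |(2 3 10)(4 8)(6 11 12)|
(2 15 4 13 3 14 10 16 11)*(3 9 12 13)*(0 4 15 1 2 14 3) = [4, 2, 1, 3, 0, 5, 6, 7, 8, 12, 16, 14, 13, 9, 10, 15, 11] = (0 4)(1 2)(9 12 13)(10 16 11 14)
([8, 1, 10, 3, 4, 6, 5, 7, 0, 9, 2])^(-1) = [8, 1, 10, 3, 4, 6, 5, 7, 0, 9, 2]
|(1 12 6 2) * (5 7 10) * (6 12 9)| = 12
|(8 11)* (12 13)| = |(8 11)(12 13)| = 2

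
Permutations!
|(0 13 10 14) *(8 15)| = 4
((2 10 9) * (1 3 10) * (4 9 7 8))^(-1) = ((1 3 10 7 8 4 9 2))^(-1) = (1 2 9 4 8 7 10 3)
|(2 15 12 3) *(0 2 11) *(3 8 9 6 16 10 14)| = 12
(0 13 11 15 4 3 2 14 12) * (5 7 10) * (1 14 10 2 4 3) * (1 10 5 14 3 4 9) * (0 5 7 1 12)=(0 13 11 15 4 10 14)(1 3 9 12 5)(2 7)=[13, 3, 7, 9, 10, 1, 6, 2, 8, 12, 14, 15, 5, 11, 0, 4]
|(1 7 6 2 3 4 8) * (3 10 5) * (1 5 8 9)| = 10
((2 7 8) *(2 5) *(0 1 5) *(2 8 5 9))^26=(0 5 2 1 8 7 9)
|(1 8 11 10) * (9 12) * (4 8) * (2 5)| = 10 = |(1 4 8 11 10)(2 5)(9 12)|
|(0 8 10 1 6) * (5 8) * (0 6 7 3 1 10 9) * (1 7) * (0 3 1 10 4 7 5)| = |(1 10 4 7)(3 5 8 9)| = 4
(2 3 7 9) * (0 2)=[2, 1, 3, 7, 4, 5, 6, 9, 8, 0]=(0 2 3 7 9)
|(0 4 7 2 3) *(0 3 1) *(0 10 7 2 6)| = |(0 4 2 1 10 7 6)| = 7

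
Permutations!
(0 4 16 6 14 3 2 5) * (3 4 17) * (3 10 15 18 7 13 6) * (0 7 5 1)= (0 17 10 15 18 5 7 13 6 14 4 16 3 2 1)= [17, 0, 1, 2, 16, 7, 14, 13, 8, 9, 15, 11, 12, 6, 4, 18, 3, 10, 5]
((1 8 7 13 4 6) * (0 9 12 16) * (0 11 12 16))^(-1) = ((0 9 16 11 12)(1 8 7 13 4 6))^(-1) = (0 12 11 16 9)(1 6 4 13 7 8)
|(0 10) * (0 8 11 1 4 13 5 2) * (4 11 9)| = 8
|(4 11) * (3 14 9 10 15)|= 10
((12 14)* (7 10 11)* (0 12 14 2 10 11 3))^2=(14)(0 2 3 12 10)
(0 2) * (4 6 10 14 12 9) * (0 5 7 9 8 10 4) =(0 2 5 7 9)(4 6)(8 10 14 12) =[2, 1, 5, 3, 6, 7, 4, 9, 10, 0, 14, 11, 8, 13, 12]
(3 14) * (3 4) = (3 14 4) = [0, 1, 2, 14, 3, 5, 6, 7, 8, 9, 10, 11, 12, 13, 4]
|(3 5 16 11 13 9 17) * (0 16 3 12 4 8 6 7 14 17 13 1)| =|(0 16 11 1)(3 5)(4 8 6 7 14 17 12)(9 13)| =28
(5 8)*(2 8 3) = (2 8 5 3) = [0, 1, 8, 2, 4, 3, 6, 7, 5]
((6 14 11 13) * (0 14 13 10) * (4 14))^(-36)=(0 10 11 14 4)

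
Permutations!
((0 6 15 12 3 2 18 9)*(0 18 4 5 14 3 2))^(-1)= ((0 6 15 12 2 4 5 14 3)(9 18))^(-1)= (0 3 14 5 4 2 12 15 6)(9 18)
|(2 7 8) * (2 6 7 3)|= 6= |(2 3)(6 7 8)|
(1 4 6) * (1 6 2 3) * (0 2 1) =[2, 4, 3, 0, 1, 5, 6] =(6)(0 2 3)(1 4)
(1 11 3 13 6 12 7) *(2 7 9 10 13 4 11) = [0, 2, 7, 4, 11, 5, 12, 1, 8, 10, 13, 3, 9, 6] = (1 2 7)(3 4 11)(6 12 9 10 13)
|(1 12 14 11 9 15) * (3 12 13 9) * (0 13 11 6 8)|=|(0 13 9 15 1 11 3 12 14 6 8)|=11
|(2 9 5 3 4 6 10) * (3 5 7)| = |(2 9 7 3 4 6 10)| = 7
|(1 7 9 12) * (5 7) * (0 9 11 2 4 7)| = 20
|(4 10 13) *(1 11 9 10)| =6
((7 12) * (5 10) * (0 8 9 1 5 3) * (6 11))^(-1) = ((0 8 9 1 5 10 3)(6 11)(7 12))^(-1) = (0 3 10 5 1 9 8)(6 11)(7 12)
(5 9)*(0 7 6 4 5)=(0 7 6 4 5 9)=[7, 1, 2, 3, 5, 9, 4, 6, 8, 0]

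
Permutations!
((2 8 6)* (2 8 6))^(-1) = (2 8 6)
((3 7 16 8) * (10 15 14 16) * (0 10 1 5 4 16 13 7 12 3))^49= ((0 10 15 14 13 7 1 5 4 16 8)(3 12))^49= (0 7 8 13 16 14 4 15 5 10 1)(3 12)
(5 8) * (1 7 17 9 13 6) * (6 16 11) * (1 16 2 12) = [0, 7, 12, 3, 4, 8, 16, 17, 5, 13, 10, 6, 1, 2, 14, 15, 11, 9] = (1 7 17 9 13 2 12)(5 8)(6 16 11)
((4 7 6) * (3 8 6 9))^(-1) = (3 9 7 4 6 8)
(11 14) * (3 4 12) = (3 4 12)(11 14) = [0, 1, 2, 4, 12, 5, 6, 7, 8, 9, 10, 14, 3, 13, 11]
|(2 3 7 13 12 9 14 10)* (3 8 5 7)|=9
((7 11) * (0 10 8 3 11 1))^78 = (0 10 8 3 11 7 1)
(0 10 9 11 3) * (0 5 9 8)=(0 10 8)(3 5 9 11)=[10, 1, 2, 5, 4, 9, 6, 7, 0, 11, 8, 3]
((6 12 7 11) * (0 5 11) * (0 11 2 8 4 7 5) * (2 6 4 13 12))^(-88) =(2 13 5)(4 11 7)(6 8 12)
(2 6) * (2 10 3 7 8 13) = (2 6 10 3 7 8 13) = [0, 1, 6, 7, 4, 5, 10, 8, 13, 9, 3, 11, 12, 2]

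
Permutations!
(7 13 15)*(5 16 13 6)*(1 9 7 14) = (1 9 7 6 5 16 13 15 14) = [0, 9, 2, 3, 4, 16, 5, 6, 8, 7, 10, 11, 12, 15, 1, 14, 13]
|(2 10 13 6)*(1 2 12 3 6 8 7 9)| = |(1 2 10 13 8 7 9)(3 6 12)| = 21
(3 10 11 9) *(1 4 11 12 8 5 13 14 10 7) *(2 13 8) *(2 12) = (1 4 11 9 3 7)(2 13 14 10)(5 8) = [0, 4, 13, 7, 11, 8, 6, 1, 5, 3, 2, 9, 12, 14, 10]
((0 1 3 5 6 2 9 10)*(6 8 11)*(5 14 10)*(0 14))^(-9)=((0 1 3)(2 9 5 8 11 6)(10 14))^(-9)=(2 8)(5 6)(9 11)(10 14)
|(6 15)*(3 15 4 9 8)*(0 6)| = |(0 6 4 9 8 3 15)| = 7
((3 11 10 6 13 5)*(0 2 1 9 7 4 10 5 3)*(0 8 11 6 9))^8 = (0 1 2)(3 13 6)(5 11 8)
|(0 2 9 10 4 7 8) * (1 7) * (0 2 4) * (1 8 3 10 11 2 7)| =6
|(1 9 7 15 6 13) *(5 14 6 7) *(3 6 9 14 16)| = |(1 14 9 5 16 3 6 13)(7 15)| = 8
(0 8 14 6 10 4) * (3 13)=(0 8 14 6 10 4)(3 13)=[8, 1, 2, 13, 0, 5, 10, 7, 14, 9, 4, 11, 12, 3, 6]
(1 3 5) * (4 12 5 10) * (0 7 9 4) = (0 7 9 4 12 5 1 3 10) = [7, 3, 2, 10, 12, 1, 6, 9, 8, 4, 0, 11, 5]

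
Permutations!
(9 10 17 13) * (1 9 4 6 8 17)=(1 9 10)(4 6 8 17 13)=[0, 9, 2, 3, 6, 5, 8, 7, 17, 10, 1, 11, 12, 4, 14, 15, 16, 13]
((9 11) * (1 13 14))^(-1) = (1 14 13)(9 11) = ((1 13 14)(9 11))^(-1)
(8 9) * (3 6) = (3 6)(8 9) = [0, 1, 2, 6, 4, 5, 3, 7, 9, 8]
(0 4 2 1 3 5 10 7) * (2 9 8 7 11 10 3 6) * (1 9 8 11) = (0 4 8 7)(1 6 2 9 11 10)(3 5) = [4, 6, 9, 5, 8, 3, 2, 0, 7, 11, 1, 10]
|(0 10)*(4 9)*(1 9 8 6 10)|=|(0 1 9 4 8 6 10)|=7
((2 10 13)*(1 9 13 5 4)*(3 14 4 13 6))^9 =(1 3)(2 10 5 13)(4 6)(9 14)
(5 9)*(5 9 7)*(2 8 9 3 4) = (2 8 9 3 4)(5 7) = [0, 1, 8, 4, 2, 7, 6, 5, 9, 3]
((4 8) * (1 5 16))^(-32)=((1 5 16)(4 8))^(-32)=(1 5 16)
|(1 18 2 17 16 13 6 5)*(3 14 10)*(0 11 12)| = |(0 11 12)(1 18 2 17 16 13 6 5)(3 14 10)| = 24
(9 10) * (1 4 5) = (1 4 5)(9 10) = [0, 4, 2, 3, 5, 1, 6, 7, 8, 10, 9]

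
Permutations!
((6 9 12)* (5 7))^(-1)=(5 7)(6 12 9)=((5 7)(6 9 12))^(-1)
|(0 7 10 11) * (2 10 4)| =6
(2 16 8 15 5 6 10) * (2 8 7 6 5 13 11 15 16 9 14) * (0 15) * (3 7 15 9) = (0 9 14 2 3 7 6 10 8 16 15 13 11) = [9, 1, 3, 7, 4, 5, 10, 6, 16, 14, 8, 0, 12, 11, 2, 13, 15]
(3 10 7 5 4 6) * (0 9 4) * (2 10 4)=[9, 1, 10, 4, 6, 0, 3, 5, 8, 2, 7]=(0 9 2 10 7 5)(3 4 6)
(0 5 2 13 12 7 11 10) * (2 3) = (0 5 3 2 13 12 7 11 10) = [5, 1, 13, 2, 4, 3, 6, 11, 8, 9, 0, 10, 7, 12]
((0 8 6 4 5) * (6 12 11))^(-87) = ((0 8 12 11 6 4 5))^(-87) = (0 6 8 4 12 5 11)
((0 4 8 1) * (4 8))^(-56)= ((0 8 1))^(-56)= (0 8 1)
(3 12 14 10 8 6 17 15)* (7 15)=[0, 1, 2, 12, 4, 5, 17, 15, 6, 9, 8, 11, 14, 13, 10, 3, 16, 7]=(3 12 14 10 8 6 17 7 15)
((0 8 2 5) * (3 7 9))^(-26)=((0 8 2 5)(3 7 9))^(-26)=(0 2)(3 7 9)(5 8)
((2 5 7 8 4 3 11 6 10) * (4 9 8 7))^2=(2 4 11 10 5 3 6)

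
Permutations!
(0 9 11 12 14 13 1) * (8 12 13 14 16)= [9, 0, 2, 3, 4, 5, 6, 7, 12, 11, 10, 13, 16, 1, 14, 15, 8]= (0 9 11 13 1)(8 12 16)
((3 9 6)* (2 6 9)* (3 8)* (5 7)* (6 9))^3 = ((2 9 6 8 3)(5 7))^3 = (2 8 9 3 6)(5 7)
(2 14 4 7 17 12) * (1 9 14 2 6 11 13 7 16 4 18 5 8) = (1 9 14 18 5 8)(4 16)(6 11 13 7 17 12) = [0, 9, 2, 3, 16, 8, 11, 17, 1, 14, 10, 13, 6, 7, 18, 15, 4, 12, 5]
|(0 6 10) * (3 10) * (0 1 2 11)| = 7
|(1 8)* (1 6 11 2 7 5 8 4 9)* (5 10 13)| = |(1 4 9)(2 7 10 13 5 8 6 11)| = 24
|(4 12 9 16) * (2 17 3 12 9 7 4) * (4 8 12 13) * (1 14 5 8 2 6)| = 14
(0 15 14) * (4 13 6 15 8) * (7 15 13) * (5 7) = (0 8 4 5 7 15 14)(6 13) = [8, 1, 2, 3, 5, 7, 13, 15, 4, 9, 10, 11, 12, 6, 0, 14]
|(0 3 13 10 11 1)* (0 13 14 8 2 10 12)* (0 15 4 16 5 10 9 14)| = |(0 3)(1 13 12 15 4 16 5 10 11)(2 9 14 8)| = 36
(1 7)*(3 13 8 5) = (1 7)(3 13 8 5) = [0, 7, 2, 13, 4, 3, 6, 1, 5, 9, 10, 11, 12, 8]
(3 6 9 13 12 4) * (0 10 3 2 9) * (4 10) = (0 4 2 9 13 12 10 3 6) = [4, 1, 9, 6, 2, 5, 0, 7, 8, 13, 3, 11, 10, 12]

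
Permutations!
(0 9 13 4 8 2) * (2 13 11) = [9, 1, 0, 3, 8, 5, 6, 7, 13, 11, 10, 2, 12, 4] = (0 9 11 2)(4 8 13)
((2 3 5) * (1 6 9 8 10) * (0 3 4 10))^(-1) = ((0 3 5 2 4 10 1 6 9 8))^(-1) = (0 8 9 6 1 10 4 2 5 3)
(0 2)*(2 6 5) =(0 6 5 2) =[6, 1, 0, 3, 4, 2, 5]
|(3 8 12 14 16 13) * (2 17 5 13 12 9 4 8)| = |(2 17 5 13 3)(4 8 9)(12 14 16)| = 15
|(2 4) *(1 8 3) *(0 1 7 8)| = 6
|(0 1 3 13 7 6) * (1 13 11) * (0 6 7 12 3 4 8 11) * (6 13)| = 20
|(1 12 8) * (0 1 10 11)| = 6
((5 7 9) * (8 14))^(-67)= (5 9 7)(8 14)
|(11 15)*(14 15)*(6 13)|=|(6 13)(11 14 15)|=6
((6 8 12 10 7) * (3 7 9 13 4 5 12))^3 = ((3 7 6 8)(4 5 12 10 9 13))^3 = (3 8 6 7)(4 10)(5 9)(12 13)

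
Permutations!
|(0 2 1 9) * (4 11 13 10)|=|(0 2 1 9)(4 11 13 10)|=4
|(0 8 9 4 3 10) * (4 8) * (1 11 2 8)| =20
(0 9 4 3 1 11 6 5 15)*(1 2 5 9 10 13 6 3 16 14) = (0 10 13 6 9 4 16 14 1 11 3 2 5 15) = [10, 11, 5, 2, 16, 15, 9, 7, 8, 4, 13, 3, 12, 6, 1, 0, 14]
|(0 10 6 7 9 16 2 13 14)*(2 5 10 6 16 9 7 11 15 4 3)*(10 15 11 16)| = |(0 6 16 5 15 4 3 2 13 14)| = 10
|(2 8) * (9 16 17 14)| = 4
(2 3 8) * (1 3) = (1 3 8 2) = [0, 3, 1, 8, 4, 5, 6, 7, 2]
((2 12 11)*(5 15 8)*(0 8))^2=(0 5)(2 11 12)(8 15)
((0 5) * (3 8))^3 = (0 5)(3 8)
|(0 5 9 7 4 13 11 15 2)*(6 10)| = 18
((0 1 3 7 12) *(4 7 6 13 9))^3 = (0 6 4)(1 13 7)(3 9 12)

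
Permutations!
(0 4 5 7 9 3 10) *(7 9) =[4, 1, 2, 10, 5, 9, 6, 7, 8, 3, 0] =(0 4 5 9 3 10)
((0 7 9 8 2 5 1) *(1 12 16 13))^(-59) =(0 7 9 8 2 5 12 16 13 1)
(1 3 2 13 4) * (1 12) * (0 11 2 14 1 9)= (0 11 2 13 4 12 9)(1 3 14)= [11, 3, 13, 14, 12, 5, 6, 7, 8, 0, 10, 2, 9, 4, 1]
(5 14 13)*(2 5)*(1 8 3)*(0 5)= (0 5 14 13 2)(1 8 3)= [5, 8, 0, 1, 4, 14, 6, 7, 3, 9, 10, 11, 12, 2, 13]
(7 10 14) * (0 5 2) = (0 5 2)(7 10 14) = [5, 1, 0, 3, 4, 2, 6, 10, 8, 9, 14, 11, 12, 13, 7]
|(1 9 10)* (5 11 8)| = 3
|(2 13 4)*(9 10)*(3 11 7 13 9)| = 8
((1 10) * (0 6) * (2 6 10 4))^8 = (0 1 2)(4 6 10)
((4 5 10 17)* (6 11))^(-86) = ((4 5 10 17)(6 11))^(-86) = (4 10)(5 17)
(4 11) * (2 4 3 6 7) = (2 4 11 3 6 7) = [0, 1, 4, 6, 11, 5, 7, 2, 8, 9, 10, 3]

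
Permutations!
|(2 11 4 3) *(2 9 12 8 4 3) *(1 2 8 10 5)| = 8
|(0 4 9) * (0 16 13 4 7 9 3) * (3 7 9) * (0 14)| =8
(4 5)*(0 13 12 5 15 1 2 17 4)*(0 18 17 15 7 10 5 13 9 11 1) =(0 9 11 1 2 15)(4 7 10 5 18 17)(12 13) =[9, 2, 15, 3, 7, 18, 6, 10, 8, 11, 5, 1, 13, 12, 14, 0, 16, 4, 17]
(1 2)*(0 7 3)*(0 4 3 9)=(0 7 9)(1 2)(3 4)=[7, 2, 1, 4, 3, 5, 6, 9, 8, 0]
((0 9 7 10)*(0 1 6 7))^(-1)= ((0 9)(1 6 7 10))^(-1)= (0 9)(1 10 7 6)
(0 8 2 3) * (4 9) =(0 8 2 3)(4 9) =[8, 1, 3, 0, 9, 5, 6, 7, 2, 4]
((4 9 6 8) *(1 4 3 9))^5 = ((1 4)(3 9 6 8))^5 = (1 4)(3 9 6 8)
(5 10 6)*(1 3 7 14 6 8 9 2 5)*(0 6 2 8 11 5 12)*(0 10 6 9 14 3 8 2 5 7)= [9, 8, 12, 0, 4, 6, 1, 3, 14, 2, 11, 7, 10, 13, 5]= (0 9 2 12 10 11 7 3)(1 8 14 5 6)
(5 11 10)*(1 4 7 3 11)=(1 4 7 3 11 10 5)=[0, 4, 2, 11, 7, 1, 6, 3, 8, 9, 5, 10]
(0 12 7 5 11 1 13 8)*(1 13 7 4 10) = (0 12 4 10 1 7 5 11 13 8) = [12, 7, 2, 3, 10, 11, 6, 5, 0, 9, 1, 13, 4, 8]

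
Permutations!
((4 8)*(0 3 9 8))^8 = (0 8 3 4 9)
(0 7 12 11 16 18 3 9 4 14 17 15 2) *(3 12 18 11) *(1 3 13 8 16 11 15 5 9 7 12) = (0 12 13 8 16 15 2)(1 3 7 18)(4 14 17 5 9) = [12, 3, 0, 7, 14, 9, 6, 18, 16, 4, 10, 11, 13, 8, 17, 2, 15, 5, 1]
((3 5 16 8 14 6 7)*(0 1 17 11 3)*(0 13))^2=(0 17 3 16 14 7)(1 11 5 8 6 13)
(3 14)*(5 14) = (3 5 14) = [0, 1, 2, 5, 4, 14, 6, 7, 8, 9, 10, 11, 12, 13, 3]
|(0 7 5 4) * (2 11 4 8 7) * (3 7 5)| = 4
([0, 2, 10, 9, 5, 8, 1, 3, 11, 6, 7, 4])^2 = [0, 10, 7, 6, 8, 11, 2, 9, 4, 1, 3, 5]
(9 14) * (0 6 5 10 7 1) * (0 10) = [6, 10, 2, 3, 4, 0, 5, 1, 8, 14, 7, 11, 12, 13, 9] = (0 6 5)(1 10 7)(9 14)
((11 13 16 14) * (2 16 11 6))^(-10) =(2 14)(6 16)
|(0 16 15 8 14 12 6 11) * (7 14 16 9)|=21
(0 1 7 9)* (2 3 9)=[1, 7, 3, 9, 4, 5, 6, 2, 8, 0]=(0 1 7 2 3 9)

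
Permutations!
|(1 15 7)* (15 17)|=|(1 17 15 7)|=4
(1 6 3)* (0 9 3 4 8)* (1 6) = (0 9 3 6 4 8) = [9, 1, 2, 6, 8, 5, 4, 7, 0, 3]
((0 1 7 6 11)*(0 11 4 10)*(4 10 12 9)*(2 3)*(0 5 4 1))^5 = ((1 7 6 10 5 4 12 9)(2 3))^5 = (1 4 6 9 5 7 12 10)(2 3)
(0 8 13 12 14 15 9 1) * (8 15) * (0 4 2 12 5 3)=(0 15 9 1 4 2 12 14 8 13 5 3)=[15, 4, 12, 0, 2, 3, 6, 7, 13, 1, 10, 11, 14, 5, 8, 9]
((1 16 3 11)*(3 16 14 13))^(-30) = ((16)(1 14 13 3 11))^(-30) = (16)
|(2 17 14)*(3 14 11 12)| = |(2 17 11 12 3 14)| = 6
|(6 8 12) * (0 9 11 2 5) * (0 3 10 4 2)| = |(0 9 11)(2 5 3 10 4)(6 8 12)| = 15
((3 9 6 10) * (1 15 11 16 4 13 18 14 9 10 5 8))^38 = (1 11 4 18 9 5)(6 8 15 16 13 14)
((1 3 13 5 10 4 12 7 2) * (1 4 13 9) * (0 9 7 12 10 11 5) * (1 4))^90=((0 9 4 10 13)(1 3 7 2)(5 11))^90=(13)(1 7)(2 3)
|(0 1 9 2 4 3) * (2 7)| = 7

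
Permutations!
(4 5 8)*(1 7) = (1 7)(4 5 8) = [0, 7, 2, 3, 5, 8, 6, 1, 4]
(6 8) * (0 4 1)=[4, 0, 2, 3, 1, 5, 8, 7, 6]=(0 4 1)(6 8)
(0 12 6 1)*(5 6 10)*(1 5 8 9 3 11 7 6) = [12, 0, 2, 11, 4, 1, 5, 6, 9, 3, 8, 7, 10] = (0 12 10 8 9 3 11 7 6 5 1)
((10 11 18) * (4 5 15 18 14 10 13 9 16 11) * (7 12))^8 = (4 14 16 13 15)(5 10 11 9 18)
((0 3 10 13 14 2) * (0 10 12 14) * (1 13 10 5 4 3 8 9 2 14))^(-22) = (14)(0 1 3 5 9)(2 8 13 12 4)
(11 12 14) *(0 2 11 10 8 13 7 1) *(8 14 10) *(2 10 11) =(0 10 14 8 13 7 1)(11 12) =[10, 0, 2, 3, 4, 5, 6, 1, 13, 9, 14, 12, 11, 7, 8]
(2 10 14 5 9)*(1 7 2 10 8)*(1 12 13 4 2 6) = [0, 7, 8, 3, 2, 9, 1, 6, 12, 10, 14, 11, 13, 4, 5] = (1 7 6)(2 8 12 13 4)(5 9 10 14)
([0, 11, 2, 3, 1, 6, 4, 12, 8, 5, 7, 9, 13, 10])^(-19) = (1 4 6 5 9 11)(7 12 13 10)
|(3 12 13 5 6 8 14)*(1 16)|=14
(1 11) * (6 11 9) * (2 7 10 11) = (1 9 6 2 7 10 11) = [0, 9, 7, 3, 4, 5, 2, 10, 8, 6, 11, 1]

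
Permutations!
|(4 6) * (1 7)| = 2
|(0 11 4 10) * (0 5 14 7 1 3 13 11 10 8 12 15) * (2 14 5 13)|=40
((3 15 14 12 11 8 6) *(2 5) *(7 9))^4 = (3 11 15 8 14 6 12)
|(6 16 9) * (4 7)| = |(4 7)(6 16 9)| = 6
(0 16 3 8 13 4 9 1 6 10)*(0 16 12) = (0 12)(1 6 10 16 3 8 13 4 9) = [12, 6, 2, 8, 9, 5, 10, 7, 13, 1, 16, 11, 0, 4, 14, 15, 3]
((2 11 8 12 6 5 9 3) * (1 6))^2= ((1 6 5 9 3 2 11 8 12))^2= (1 5 3 11 12 6 9 2 8)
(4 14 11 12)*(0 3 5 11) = (0 3 5 11 12 4 14) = [3, 1, 2, 5, 14, 11, 6, 7, 8, 9, 10, 12, 4, 13, 0]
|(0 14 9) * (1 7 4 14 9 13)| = |(0 9)(1 7 4 14 13)| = 10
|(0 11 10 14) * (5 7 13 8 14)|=|(0 11 10 5 7 13 8 14)|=8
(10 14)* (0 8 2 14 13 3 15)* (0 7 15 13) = (0 8 2 14 10)(3 13)(7 15) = [8, 1, 14, 13, 4, 5, 6, 15, 2, 9, 0, 11, 12, 3, 10, 7]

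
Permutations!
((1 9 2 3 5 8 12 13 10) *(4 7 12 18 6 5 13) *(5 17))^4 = (1 13 2)(3 9 10)(4 7 12)(5 17 6 18 8)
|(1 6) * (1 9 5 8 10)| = 6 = |(1 6 9 5 8 10)|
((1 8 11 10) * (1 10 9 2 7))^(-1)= (1 7 2 9 11 8)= ((1 8 11 9 2 7))^(-1)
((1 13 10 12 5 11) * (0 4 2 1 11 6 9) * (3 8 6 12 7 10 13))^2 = (13)(0 2 3 6)(1 8 9 4)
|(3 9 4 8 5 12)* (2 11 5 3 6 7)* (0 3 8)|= 12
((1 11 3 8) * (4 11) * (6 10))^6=((1 4 11 3 8)(6 10))^6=(1 4 11 3 8)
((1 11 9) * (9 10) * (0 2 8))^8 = (11)(0 8 2)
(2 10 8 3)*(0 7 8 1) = (0 7 8 3 2 10 1) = [7, 0, 10, 2, 4, 5, 6, 8, 3, 9, 1]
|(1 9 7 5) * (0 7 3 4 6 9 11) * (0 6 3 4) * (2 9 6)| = 9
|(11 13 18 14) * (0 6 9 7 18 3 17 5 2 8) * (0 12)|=14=|(0 6 9 7 18 14 11 13 3 17 5 2 8 12)|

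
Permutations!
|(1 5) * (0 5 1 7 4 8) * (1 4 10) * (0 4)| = |(0 5 7 10 1)(4 8)| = 10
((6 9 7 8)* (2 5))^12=(9)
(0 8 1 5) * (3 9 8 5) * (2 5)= (0 2 5)(1 3 9 8)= [2, 3, 5, 9, 4, 0, 6, 7, 1, 8]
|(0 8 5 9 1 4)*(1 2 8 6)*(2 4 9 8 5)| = 15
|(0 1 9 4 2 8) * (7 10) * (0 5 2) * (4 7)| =|(0 1 9 7 10 4)(2 8 5)| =6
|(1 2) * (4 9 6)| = |(1 2)(4 9 6)| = 6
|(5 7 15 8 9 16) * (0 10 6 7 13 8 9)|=10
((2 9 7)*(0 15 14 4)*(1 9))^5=(0 15 14 4)(1 9 7 2)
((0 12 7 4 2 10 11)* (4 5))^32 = (12)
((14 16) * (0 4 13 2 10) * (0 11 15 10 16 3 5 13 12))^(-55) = ((0 4 12)(2 16 14 3 5 13)(10 11 15))^(-55) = (0 12 4)(2 13 5 3 14 16)(10 15 11)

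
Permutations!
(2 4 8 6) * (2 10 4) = (4 8 6 10) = [0, 1, 2, 3, 8, 5, 10, 7, 6, 9, 4]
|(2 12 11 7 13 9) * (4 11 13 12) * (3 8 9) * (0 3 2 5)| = |(0 3 8 9 5)(2 4 11 7 12 13)| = 30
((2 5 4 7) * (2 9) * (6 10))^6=(10)(2 5 4 7 9)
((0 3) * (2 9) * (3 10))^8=((0 10 3)(2 9))^8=(0 3 10)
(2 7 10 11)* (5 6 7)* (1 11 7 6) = (1 11 2 5)(7 10) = [0, 11, 5, 3, 4, 1, 6, 10, 8, 9, 7, 2]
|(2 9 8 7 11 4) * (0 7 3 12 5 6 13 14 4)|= 30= |(0 7 11)(2 9 8 3 12 5 6 13 14 4)|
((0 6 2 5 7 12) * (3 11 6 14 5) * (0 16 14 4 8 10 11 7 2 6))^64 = (0 11 10 8 4)(2 3 7 12 16 14 5) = ((0 4 8 10 11)(2 3 7 12 16 14 5))^64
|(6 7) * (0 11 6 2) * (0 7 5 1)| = 10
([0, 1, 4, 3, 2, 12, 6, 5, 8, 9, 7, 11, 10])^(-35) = [0, 1, 4, 3, 2, 12, 6, 5, 8, 9, 7, 11, 10]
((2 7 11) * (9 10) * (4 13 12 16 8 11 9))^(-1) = ((2 7 9 10 4 13 12 16 8 11))^(-1) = (2 11 8 16 12 13 4 10 9 7)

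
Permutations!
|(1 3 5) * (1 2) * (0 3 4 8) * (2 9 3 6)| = 6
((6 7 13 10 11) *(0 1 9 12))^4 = ((0 1 9 12)(6 7 13 10 11))^4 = (6 11 10 13 7)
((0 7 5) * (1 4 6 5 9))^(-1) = ((0 7 9 1 4 6 5))^(-1) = (0 5 6 4 1 9 7)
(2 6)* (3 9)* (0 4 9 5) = (0 4 9 3 5)(2 6) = [4, 1, 6, 5, 9, 0, 2, 7, 8, 3]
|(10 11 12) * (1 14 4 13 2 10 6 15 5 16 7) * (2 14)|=30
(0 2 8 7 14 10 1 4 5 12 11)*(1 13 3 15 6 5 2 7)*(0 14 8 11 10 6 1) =(0 7 8)(1 4 2 11 14 6 5 12 10 13 3 15) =[7, 4, 11, 15, 2, 12, 5, 8, 0, 9, 13, 14, 10, 3, 6, 1]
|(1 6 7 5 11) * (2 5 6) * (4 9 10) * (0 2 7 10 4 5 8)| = 6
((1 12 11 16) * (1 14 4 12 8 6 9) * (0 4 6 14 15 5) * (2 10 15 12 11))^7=(0 15 2 16 4 5 10 12 11)(1 14 9 8 6)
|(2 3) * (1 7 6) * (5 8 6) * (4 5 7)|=|(1 4 5 8 6)(2 3)|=10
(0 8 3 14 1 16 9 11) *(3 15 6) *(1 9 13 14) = (0 8 15 6 3 1 16 13 14 9 11) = [8, 16, 2, 1, 4, 5, 3, 7, 15, 11, 10, 0, 12, 14, 9, 6, 13]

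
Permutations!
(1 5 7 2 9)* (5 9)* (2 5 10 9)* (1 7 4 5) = [0, 2, 10, 3, 5, 4, 6, 1, 8, 7, 9] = (1 2 10 9 7)(4 5)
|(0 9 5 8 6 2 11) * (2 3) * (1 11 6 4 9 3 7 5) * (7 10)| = 12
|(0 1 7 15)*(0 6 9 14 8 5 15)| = 6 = |(0 1 7)(5 15 6 9 14 8)|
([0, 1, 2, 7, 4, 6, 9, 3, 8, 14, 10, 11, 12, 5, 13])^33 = [0, 1, 2, 7, 4, 14, 13, 3, 8, 5, 10, 11, 12, 9, 6]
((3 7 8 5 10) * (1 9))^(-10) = (10)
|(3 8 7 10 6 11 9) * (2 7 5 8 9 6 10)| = |(2 7)(3 9)(5 8)(6 11)| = 2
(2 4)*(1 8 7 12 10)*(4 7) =(1 8 4 2 7 12 10) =[0, 8, 7, 3, 2, 5, 6, 12, 4, 9, 1, 11, 10]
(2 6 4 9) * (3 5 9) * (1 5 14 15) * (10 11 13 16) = (1 5 9 2 6 4 3 14 15)(10 11 13 16) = [0, 5, 6, 14, 3, 9, 4, 7, 8, 2, 11, 13, 12, 16, 15, 1, 10]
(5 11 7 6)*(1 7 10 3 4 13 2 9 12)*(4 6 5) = [0, 7, 9, 6, 13, 11, 4, 5, 8, 12, 3, 10, 1, 2] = (1 7 5 11 10 3 6 4 13 2 9 12)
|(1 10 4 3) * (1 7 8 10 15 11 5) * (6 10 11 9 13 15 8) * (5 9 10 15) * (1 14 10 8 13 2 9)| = 12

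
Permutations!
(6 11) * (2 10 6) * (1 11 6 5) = (1 11 2 10 5) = [0, 11, 10, 3, 4, 1, 6, 7, 8, 9, 5, 2]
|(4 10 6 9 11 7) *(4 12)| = 7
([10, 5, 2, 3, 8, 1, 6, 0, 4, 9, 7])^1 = (0 10 7)(1 5)(4 8)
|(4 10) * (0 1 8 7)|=4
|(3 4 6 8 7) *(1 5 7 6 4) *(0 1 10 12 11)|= 8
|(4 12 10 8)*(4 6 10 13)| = |(4 12 13)(6 10 8)| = 3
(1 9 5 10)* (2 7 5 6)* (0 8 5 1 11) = (0 8 5 10 11)(1 9 6 2 7) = [8, 9, 7, 3, 4, 10, 2, 1, 5, 6, 11, 0]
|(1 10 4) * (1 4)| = |(1 10)| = 2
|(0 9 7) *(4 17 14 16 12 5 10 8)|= |(0 9 7)(4 17 14 16 12 5 10 8)|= 24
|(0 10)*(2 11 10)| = |(0 2 11 10)| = 4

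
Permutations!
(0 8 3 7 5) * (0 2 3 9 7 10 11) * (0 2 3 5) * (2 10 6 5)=(0 8 9 7)(3 6 5)(10 11)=[8, 1, 2, 6, 4, 3, 5, 0, 9, 7, 11, 10]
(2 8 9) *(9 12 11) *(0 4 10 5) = [4, 1, 8, 3, 10, 0, 6, 7, 12, 2, 5, 9, 11] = (0 4 10 5)(2 8 12 11 9)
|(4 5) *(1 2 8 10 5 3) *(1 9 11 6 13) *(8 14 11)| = |(1 2 14 11 6 13)(3 9 8 10 5 4)| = 6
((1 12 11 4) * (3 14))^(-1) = ((1 12 11 4)(3 14))^(-1) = (1 4 11 12)(3 14)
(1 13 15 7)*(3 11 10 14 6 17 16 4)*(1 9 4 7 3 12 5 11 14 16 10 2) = [0, 13, 1, 14, 12, 11, 17, 9, 8, 4, 16, 2, 5, 15, 6, 3, 7, 10] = (1 13 15 3 14 6 17 10 16 7 9 4 12 5 11 2)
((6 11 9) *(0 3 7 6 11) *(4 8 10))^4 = (11)(4 8 10)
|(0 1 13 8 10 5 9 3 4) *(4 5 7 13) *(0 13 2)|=|(0 1 4 13 8 10 7 2)(3 5 9)|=24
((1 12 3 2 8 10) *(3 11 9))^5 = (1 2 11 10 3 12 8 9) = ((1 12 11 9 3 2 8 10))^5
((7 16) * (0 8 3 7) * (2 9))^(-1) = (0 16 7 3 8)(2 9)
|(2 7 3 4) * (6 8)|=4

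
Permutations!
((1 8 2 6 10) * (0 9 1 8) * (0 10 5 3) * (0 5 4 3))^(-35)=(0 2)(1 4)(3 10)(5 8)(6 9)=((0 9 1 10 8 2 6 4 3 5))^(-35)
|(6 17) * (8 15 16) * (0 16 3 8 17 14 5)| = 6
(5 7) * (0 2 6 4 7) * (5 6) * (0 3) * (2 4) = [4, 1, 5, 0, 7, 3, 2, 6] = (0 4 7 6 2 5 3)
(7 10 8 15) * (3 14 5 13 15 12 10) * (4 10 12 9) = (3 14 5 13 15 7)(4 10 8 9) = [0, 1, 2, 14, 10, 13, 6, 3, 9, 4, 8, 11, 12, 15, 5, 7]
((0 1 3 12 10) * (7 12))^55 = (0 1 3 7 12 10)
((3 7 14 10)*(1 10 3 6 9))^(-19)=((1 10 6 9)(3 7 14))^(-19)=(1 10 6 9)(3 14 7)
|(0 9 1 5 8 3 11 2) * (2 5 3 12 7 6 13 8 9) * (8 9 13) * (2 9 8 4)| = |(0 9 1 3 11 5 13 8 12 7 6 4 2)| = 13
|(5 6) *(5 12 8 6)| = |(6 12 8)| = 3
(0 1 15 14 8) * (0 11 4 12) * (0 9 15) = (0 1)(4 12 9 15 14 8 11) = [1, 0, 2, 3, 12, 5, 6, 7, 11, 15, 10, 4, 9, 13, 8, 14]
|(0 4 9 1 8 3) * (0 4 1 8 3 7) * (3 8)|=12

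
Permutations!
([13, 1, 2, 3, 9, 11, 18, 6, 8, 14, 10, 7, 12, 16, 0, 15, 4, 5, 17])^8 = [16, 1, 2, 3, 14, 7, 17, 18, 8, 0, 10, 6, 12, 4, 13, 15, 9, 11, 5]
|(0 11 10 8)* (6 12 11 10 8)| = 6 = |(0 10 6 12 11 8)|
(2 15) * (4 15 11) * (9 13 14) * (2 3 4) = (2 11)(3 4 15)(9 13 14) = [0, 1, 11, 4, 15, 5, 6, 7, 8, 13, 10, 2, 12, 14, 9, 3]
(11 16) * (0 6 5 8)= [6, 1, 2, 3, 4, 8, 5, 7, 0, 9, 10, 16, 12, 13, 14, 15, 11]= (0 6 5 8)(11 16)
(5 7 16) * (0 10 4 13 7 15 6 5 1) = [10, 0, 2, 3, 13, 15, 5, 16, 8, 9, 4, 11, 12, 7, 14, 6, 1] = (0 10 4 13 7 16 1)(5 15 6)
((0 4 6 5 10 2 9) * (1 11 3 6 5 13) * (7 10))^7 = ((0 4 5 7 10 2 9)(1 11 3 6 13))^7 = (1 3 13 11 6)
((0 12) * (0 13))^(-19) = ((0 12 13))^(-19) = (0 13 12)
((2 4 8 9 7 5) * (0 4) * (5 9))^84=((0 4 8 5 2)(7 9))^84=(9)(0 2 5 8 4)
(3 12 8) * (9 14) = (3 12 8)(9 14) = [0, 1, 2, 12, 4, 5, 6, 7, 3, 14, 10, 11, 8, 13, 9]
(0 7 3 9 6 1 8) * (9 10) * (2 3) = (0 7 2 3 10 9 6 1 8) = [7, 8, 3, 10, 4, 5, 1, 2, 0, 6, 9]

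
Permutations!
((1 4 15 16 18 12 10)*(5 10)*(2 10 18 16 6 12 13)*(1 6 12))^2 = ((1 4 15 12 5 18 13 2 10 6))^2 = (1 15 5 13 10)(2 6 4 12 18)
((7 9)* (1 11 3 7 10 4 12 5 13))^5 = (1 10)(3 12)(4 11)(5 7)(9 13)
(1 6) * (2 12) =(1 6)(2 12) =[0, 6, 12, 3, 4, 5, 1, 7, 8, 9, 10, 11, 2]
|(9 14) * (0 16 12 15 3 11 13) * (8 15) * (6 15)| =18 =|(0 16 12 8 6 15 3 11 13)(9 14)|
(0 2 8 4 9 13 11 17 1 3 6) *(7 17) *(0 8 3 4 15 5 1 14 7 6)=(0 2 3)(1 4 9 13 11 6 8 15 5)(7 17 14)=[2, 4, 3, 0, 9, 1, 8, 17, 15, 13, 10, 6, 12, 11, 7, 5, 16, 14]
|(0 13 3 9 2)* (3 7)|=6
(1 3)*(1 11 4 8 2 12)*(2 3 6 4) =(1 6 4 8 3 11 2 12) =[0, 6, 12, 11, 8, 5, 4, 7, 3, 9, 10, 2, 1]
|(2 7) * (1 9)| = 2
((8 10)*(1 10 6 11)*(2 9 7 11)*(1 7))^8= (11)(1 8 2)(6 9 10)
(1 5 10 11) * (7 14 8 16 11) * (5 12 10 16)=(1 12 10 7 14 8 5 16 11)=[0, 12, 2, 3, 4, 16, 6, 14, 5, 9, 7, 1, 10, 13, 8, 15, 11]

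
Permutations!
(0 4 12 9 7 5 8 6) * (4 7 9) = [7, 1, 2, 3, 12, 8, 0, 5, 6, 9, 10, 11, 4] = (0 7 5 8 6)(4 12)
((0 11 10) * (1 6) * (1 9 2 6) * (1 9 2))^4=((0 11 10)(1 9)(2 6))^4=(0 11 10)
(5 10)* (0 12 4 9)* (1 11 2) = (0 12 4 9)(1 11 2)(5 10) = [12, 11, 1, 3, 9, 10, 6, 7, 8, 0, 5, 2, 4]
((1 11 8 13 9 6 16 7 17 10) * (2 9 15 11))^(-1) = (1 10 17 7 16 6 9 2)(8 11 15 13)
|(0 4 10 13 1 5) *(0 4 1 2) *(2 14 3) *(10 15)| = 10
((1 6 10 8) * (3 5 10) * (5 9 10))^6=((1 6 3 9 10 8))^6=(10)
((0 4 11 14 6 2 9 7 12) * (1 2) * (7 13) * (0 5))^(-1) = ((0 4 11 14 6 1 2 9 13 7 12 5))^(-1) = (0 5 12 7 13 9 2 1 6 14 11 4)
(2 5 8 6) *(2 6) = (2 5 8) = [0, 1, 5, 3, 4, 8, 6, 7, 2]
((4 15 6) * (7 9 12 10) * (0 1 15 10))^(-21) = (0 7 6)(1 9 4)(10 15 12)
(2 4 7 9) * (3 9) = (2 4 7 3 9) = [0, 1, 4, 9, 7, 5, 6, 3, 8, 2]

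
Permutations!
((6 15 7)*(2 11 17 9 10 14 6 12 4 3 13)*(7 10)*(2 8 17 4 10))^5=((2 11 4 3 13 8 17 9 7 12 10 14 6 15))^5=(2 8 10 11 17 14 4 9 6 3 7 15 13 12)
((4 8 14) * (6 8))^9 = ((4 6 8 14))^9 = (4 6 8 14)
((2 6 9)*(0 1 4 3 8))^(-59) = (0 1 4 3 8)(2 6 9)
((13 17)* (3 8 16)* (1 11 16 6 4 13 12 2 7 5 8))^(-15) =(1 11 16 3)(2 8 13)(4 12 5)(6 17 7)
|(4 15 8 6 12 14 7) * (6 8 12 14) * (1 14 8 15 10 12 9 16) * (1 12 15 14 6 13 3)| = |(1 6 8 14 7 4 10 15 9 16 12 13 3)| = 13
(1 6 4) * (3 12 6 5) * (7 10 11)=(1 5 3 12 6 4)(7 10 11)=[0, 5, 2, 12, 1, 3, 4, 10, 8, 9, 11, 7, 6]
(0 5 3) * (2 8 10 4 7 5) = (0 2 8 10 4 7 5 3) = [2, 1, 8, 0, 7, 3, 6, 5, 10, 9, 4]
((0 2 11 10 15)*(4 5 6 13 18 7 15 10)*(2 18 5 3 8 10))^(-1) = (0 15 7 18)(2 10 8 3 4 11)(5 13 6)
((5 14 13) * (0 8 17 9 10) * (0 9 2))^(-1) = (0 2 17 8)(5 13 14)(9 10)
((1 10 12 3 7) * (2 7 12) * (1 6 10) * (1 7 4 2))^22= ((1 7 6 10)(2 4)(3 12))^22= (12)(1 6)(7 10)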